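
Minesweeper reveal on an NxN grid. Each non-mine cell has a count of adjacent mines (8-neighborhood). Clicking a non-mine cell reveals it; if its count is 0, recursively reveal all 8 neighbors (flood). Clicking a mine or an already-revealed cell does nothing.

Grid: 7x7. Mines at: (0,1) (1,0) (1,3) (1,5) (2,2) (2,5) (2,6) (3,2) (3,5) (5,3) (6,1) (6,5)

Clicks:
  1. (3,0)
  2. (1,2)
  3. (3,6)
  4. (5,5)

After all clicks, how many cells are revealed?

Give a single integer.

Click 1 (3,0) count=0: revealed 8 new [(2,0) (2,1) (3,0) (3,1) (4,0) (4,1) (5,0) (5,1)] -> total=8
Click 2 (1,2) count=3: revealed 1 new [(1,2)] -> total=9
Click 3 (3,6) count=3: revealed 1 new [(3,6)] -> total=10
Click 4 (5,5) count=1: revealed 1 new [(5,5)] -> total=11

Answer: 11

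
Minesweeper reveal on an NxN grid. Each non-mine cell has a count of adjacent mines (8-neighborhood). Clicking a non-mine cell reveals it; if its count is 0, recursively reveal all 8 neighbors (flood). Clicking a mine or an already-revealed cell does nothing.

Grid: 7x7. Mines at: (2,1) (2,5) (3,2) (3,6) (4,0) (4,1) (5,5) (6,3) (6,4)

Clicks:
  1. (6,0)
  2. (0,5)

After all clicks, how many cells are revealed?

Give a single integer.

Click 1 (6,0) count=0: revealed 6 new [(5,0) (5,1) (5,2) (6,0) (6,1) (6,2)] -> total=6
Click 2 (0,5) count=0: revealed 17 new [(0,0) (0,1) (0,2) (0,3) (0,4) (0,5) (0,6) (1,0) (1,1) (1,2) (1,3) (1,4) (1,5) (1,6) (2,2) (2,3) (2,4)] -> total=23

Answer: 23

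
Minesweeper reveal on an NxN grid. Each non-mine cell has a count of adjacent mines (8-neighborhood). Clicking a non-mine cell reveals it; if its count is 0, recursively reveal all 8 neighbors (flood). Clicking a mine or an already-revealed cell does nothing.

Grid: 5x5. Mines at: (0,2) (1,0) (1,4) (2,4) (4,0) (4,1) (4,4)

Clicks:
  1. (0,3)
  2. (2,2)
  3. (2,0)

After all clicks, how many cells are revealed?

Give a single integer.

Answer: 11

Derivation:
Click 1 (0,3) count=2: revealed 1 new [(0,3)] -> total=1
Click 2 (2,2) count=0: revealed 9 new [(1,1) (1,2) (1,3) (2,1) (2,2) (2,3) (3,1) (3,2) (3,3)] -> total=10
Click 3 (2,0) count=1: revealed 1 new [(2,0)] -> total=11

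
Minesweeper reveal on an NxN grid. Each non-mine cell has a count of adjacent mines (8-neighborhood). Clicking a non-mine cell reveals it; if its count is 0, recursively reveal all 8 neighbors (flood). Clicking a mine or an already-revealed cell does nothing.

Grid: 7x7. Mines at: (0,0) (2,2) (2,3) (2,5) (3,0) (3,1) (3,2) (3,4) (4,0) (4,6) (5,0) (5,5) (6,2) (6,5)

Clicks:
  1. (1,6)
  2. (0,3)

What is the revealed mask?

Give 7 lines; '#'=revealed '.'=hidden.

Click 1 (1,6) count=1: revealed 1 new [(1,6)] -> total=1
Click 2 (0,3) count=0: revealed 11 new [(0,1) (0,2) (0,3) (0,4) (0,5) (0,6) (1,1) (1,2) (1,3) (1,4) (1,5)] -> total=12

Answer: .######
.######
.......
.......
.......
.......
.......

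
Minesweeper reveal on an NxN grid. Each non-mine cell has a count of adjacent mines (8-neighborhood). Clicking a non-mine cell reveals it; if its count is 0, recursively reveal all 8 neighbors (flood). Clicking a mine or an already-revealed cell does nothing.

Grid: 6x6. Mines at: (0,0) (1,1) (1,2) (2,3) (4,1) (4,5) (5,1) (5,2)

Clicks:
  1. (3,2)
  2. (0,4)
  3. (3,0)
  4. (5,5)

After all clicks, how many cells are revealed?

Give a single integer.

Click 1 (3,2) count=2: revealed 1 new [(3,2)] -> total=1
Click 2 (0,4) count=0: revealed 10 new [(0,3) (0,4) (0,5) (1,3) (1,4) (1,5) (2,4) (2,5) (3,4) (3,5)] -> total=11
Click 3 (3,0) count=1: revealed 1 new [(3,0)] -> total=12
Click 4 (5,5) count=1: revealed 1 new [(5,5)] -> total=13

Answer: 13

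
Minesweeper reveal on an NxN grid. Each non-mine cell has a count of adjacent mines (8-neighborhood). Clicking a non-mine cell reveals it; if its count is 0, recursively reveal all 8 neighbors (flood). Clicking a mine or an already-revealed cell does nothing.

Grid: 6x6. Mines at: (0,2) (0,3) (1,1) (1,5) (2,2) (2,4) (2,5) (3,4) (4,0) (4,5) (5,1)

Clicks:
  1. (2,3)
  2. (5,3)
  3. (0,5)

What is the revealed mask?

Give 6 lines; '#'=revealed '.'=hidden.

Answer: .....#
......
...#..
......
..###.
..###.

Derivation:
Click 1 (2,3) count=3: revealed 1 new [(2,3)] -> total=1
Click 2 (5,3) count=0: revealed 6 new [(4,2) (4,3) (4,4) (5,2) (5,3) (5,4)] -> total=7
Click 3 (0,5) count=1: revealed 1 new [(0,5)] -> total=8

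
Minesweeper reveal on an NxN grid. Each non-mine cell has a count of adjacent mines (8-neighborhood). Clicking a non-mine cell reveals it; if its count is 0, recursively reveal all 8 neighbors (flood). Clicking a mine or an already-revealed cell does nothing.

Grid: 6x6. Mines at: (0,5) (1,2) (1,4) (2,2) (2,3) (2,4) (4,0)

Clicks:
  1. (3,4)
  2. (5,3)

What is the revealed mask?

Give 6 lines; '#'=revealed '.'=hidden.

Click 1 (3,4) count=2: revealed 1 new [(3,4)] -> total=1
Click 2 (5,3) count=0: revealed 14 new [(3,1) (3,2) (3,3) (3,5) (4,1) (4,2) (4,3) (4,4) (4,5) (5,1) (5,2) (5,3) (5,4) (5,5)] -> total=15

Answer: ......
......
......
.#####
.#####
.#####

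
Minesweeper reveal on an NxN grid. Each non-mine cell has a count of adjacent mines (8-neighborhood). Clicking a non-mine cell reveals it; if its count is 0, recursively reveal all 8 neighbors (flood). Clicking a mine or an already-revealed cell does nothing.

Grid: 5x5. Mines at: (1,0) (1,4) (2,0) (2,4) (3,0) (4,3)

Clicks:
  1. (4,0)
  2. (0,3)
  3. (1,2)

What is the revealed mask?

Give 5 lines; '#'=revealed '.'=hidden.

Answer: .###.
.###.
.###.
.###.
#....

Derivation:
Click 1 (4,0) count=1: revealed 1 new [(4,0)] -> total=1
Click 2 (0,3) count=1: revealed 1 new [(0,3)] -> total=2
Click 3 (1,2) count=0: revealed 11 new [(0,1) (0,2) (1,1) (1,2) (1,3) (2,1) (2,2) (2,3) (3,1) (3,2) (3,3)] -> total=13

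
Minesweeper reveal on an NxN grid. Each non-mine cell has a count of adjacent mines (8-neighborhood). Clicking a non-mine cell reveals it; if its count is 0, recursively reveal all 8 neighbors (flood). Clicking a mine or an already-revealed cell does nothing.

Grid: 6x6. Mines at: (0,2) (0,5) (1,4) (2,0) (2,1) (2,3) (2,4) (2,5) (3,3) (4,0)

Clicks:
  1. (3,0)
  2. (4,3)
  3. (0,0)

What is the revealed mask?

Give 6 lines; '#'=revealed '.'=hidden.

Click 1 (3,0) count=3: revealed 1 new [(3,0)] -> total=1
Click 2 (4,3) count=1: revealed 1 new [(4,3)] -> total=2
Click 3 (0,0) count=0: revealed 4 new [(0,0) (0,1) (1,0) (1,1)] -> total=6

Answer: ##....
##....
......
#.....
...#..
......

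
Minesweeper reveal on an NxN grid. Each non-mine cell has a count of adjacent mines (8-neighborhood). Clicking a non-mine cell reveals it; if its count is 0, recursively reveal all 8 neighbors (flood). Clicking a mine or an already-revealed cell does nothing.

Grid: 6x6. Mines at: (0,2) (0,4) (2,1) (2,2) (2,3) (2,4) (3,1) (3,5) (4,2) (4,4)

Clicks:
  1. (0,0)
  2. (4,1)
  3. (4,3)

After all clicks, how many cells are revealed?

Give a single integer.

Answer: 6

Derivation:
Click 1 (0,0) count=0: revealed 4 new [(0,0) (0,1) (1,0) (1,1)] -> total=4
Click 2 (4,1) count=2: revealed 1 new [(4,1)] -> total=5
Click 3 (4,3) count=2: revealed 1 new [(4,3)] -> total=6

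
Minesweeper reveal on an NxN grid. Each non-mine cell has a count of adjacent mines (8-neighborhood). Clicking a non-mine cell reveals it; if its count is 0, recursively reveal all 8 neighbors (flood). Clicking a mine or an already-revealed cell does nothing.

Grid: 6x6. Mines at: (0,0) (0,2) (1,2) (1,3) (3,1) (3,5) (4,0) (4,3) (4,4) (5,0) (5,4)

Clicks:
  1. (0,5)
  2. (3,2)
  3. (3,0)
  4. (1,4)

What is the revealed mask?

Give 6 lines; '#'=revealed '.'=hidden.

Click 1 (0,5) count=0: revealed 6 new [(0,4) (0,5) (1,4) (1,5) (2,4) (2,5)] -> total=6
Click 2 (3,2) count=2: revealed 1 new [(3,2)] -> total=7
Click 3 (3,0) count=2: revealed 1 new [(3,0)] -> total=8
Click 4 (1,4) count=1: revealed 0 new [(none)] -> total=8

Answer: ....##
....##
....##
#.#...
......
......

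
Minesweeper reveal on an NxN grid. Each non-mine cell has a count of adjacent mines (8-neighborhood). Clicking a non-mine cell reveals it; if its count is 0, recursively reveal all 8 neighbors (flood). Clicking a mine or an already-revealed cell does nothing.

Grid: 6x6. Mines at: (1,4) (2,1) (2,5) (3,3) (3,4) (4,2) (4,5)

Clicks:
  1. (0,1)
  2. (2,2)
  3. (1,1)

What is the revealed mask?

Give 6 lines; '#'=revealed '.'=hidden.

Click 1 (0,1) count=0: revealed 8 new [(0,0) (0,1) (0,2) (0,3) (1,0) (1,1) (1,2) (1,3)] -> total=8
Click 2 (2,2) count=2: revealed 1 new [(2,2)] -> total=9
Click 3 (1,1) count=1: revealed 0 new [(none)] -> total=9

Answer: ####..
####..
..#...
......
......
......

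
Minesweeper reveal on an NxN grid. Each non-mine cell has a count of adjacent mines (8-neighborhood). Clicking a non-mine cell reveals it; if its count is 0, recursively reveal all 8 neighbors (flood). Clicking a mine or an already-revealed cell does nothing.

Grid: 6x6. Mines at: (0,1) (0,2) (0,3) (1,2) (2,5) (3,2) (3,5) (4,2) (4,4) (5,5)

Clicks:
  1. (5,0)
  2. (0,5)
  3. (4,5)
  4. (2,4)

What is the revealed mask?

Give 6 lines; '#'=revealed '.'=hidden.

Click 1 (5,0) count=0: revealed 10 new [(1,0) (1,1) (2,0) (2,1) (3,0) (3,1) (4,0) (4,1) (5,0) (5,1)] -> total=10
Click 2 (0,5) count=0: revealed 4 new [(0,4) (0,5) (1,4) (1,5)] -> total=14
Click 3 (4,5) count=3: revealed 1 new [(4,5)] -> total=15
Click 4 (2,4) count=2: revealed 1 new [(2,4)] -> total=16

Answer: ....##
##..##
##..#.
##....
##...#
##....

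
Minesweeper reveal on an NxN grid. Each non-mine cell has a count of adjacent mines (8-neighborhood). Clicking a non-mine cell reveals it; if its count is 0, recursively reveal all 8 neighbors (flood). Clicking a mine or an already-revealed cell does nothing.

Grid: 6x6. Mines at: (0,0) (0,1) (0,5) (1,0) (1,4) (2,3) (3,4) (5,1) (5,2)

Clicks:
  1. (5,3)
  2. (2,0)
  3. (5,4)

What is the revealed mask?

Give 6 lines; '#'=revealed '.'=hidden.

Click 1 (5,3) count=1: revealed 1 new [(5,3)] -> total=1
Click 2 (2,0) count=1: revealed 1 new [(2,0)] -> total=2
Click 3 (5,4) count=0: revealed 5 new [(4,3) (4,4) (4,5) (5,4) (5,5)] -> total=7

Answer: ......
......
#.....
......
...###
...###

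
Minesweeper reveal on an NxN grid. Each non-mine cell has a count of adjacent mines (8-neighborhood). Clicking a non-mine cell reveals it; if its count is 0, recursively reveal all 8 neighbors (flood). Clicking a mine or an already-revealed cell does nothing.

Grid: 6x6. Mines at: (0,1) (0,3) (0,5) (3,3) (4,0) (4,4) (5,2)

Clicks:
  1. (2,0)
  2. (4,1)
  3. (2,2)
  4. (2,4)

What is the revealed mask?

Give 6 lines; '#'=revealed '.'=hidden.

Click 1 (2,0) count=0: revealed 9 new [(1,0) (1,1) (1,2) (2,0) (2,1) (2,2) (3,0) (3,1) (3,2)] -> total=9
Click 2 (4,1) count=2: revealed 1 new [(4,1)] -> total=10
Click 3 (2,2) count=1: revealed 0 new [(none)] -> total=10
Click 4 (2,4) count=1: revealed 1 new [(2,4)] -> total=11

Answer: ......
###...
###.#.
###...
.#....
......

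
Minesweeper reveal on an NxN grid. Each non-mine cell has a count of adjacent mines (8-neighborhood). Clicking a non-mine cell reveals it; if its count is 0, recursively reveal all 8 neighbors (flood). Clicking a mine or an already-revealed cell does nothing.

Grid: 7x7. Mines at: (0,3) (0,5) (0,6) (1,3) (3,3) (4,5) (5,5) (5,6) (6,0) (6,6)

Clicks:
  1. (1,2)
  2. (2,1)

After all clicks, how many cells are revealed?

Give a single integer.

Answer: 26

Derivation:
Click 1 (1,2) count=2: revealed 1 new [(1,2)] -> total=1
Click 2 (2,1) count=0: revealed 25 new [(0,0) (0,1) (0,2) (1,0) (1,1) (2,0) (2,1) (2,2) (3,0) (3,1) (3,2) (4,0) (4,1) (4,2) (4,3) (4,4) (5,0) (5,1) (5,2) (5,3) (5,4) (6,1) (6,2) (6,3) (6,4)] -> total=26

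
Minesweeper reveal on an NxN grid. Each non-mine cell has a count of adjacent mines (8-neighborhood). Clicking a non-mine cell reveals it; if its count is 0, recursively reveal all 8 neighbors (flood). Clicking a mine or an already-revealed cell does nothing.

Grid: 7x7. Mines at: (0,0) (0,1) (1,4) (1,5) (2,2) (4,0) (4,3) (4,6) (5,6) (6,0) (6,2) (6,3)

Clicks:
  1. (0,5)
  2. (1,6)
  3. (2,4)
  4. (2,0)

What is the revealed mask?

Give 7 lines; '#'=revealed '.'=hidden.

Click 1 (0,5) count=2: revealed 1 new [(0,5)] -> total=1
Click 2 (1,6) count=1: revealed 1 new [(1,6)] -> total=2
Click 3 (2,4) count=2: revealed 1 new [(2,4)] -> total=3
Click 4 (2,0) count=0: revealed 6 new [(1,0) (1,1) (2,0) (2,1) (3,0) (3,1)] -> total=9

Answer: .....#.
##....#
##..#..
##.....
.......
.......
.......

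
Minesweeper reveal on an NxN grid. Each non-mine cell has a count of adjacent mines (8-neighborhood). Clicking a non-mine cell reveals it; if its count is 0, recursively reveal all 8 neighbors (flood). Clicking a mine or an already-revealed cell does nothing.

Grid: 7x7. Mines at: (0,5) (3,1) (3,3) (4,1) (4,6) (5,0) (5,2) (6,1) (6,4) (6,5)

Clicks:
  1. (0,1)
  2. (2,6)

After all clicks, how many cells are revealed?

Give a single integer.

Click 1 (0,1) count=0: revealed 15 new [(0,0) (0,1) (0,2) (0,3) (0,4) (1,0) (1,1) (1,2) (1,3) (1,4) (2,0) (2,1) (2,2) (2,3) (2,4)] -> total=15
Click 2 (2,6) count=0: revealed 7 new [(1,5) (1,6) (2,5) (2,6) (3,4) (3,5) (3,6)] -> total=22

Answer: 22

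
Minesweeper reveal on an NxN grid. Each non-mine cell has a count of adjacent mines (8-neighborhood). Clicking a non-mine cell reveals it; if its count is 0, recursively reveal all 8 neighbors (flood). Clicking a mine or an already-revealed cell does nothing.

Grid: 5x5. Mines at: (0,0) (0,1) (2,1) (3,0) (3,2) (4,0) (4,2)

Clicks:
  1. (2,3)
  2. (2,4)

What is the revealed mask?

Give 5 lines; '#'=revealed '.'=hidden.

Click 1 (2,3) count=1: revealed 1 new [(2,3)] -> total=1
Click 2 (2,4) count=0: revealed 12 new [(0,2) (0,3) (0,4) (1,2) (1,3) (1,4) (2,2) (2,4) (3,3) (3,4) (4,3) (4,4)] -> total=13

Answer: ..###
..###
..###
...##
...##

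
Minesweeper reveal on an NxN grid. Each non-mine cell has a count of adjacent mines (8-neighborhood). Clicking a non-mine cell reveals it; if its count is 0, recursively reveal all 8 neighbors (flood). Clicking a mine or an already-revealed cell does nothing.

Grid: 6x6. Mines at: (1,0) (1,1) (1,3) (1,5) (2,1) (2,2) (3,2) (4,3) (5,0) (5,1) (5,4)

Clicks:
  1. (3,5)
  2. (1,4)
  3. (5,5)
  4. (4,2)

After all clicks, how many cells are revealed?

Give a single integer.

Click 1 (3,5) count=0: revealed 6 new [(2,4) (2,5) (3,4) (3,5) (4,4) (4,5)] -> total=6
Click 2 (1,4) count=2: revealed 1 new [(1,4)] -> total=7
Click 3 (5,5) count=1: revealed 1 new [(5,5)] -> total=8
Click 4 (4,2) count=3: revealed 1 new [(4,2)] -> total=9

Answer: 9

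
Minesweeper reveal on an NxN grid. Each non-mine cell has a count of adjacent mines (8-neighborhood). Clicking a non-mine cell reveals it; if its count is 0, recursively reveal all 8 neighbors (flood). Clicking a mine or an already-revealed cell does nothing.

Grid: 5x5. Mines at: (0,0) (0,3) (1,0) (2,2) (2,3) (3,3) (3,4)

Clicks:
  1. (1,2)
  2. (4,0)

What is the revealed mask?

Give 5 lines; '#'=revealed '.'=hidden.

Answer: .....
..#..
##...
###..
###..

Derivation:
Click 1 (1,2) count=3: revealed 1 new [(1,2)] -> total=1
Click 2 (4,0) count=0: revealed 8 new [(2,0) (2,1) (3,0) (3,1) (3,2) (4,0) (4,1) (4,2)] -> total=9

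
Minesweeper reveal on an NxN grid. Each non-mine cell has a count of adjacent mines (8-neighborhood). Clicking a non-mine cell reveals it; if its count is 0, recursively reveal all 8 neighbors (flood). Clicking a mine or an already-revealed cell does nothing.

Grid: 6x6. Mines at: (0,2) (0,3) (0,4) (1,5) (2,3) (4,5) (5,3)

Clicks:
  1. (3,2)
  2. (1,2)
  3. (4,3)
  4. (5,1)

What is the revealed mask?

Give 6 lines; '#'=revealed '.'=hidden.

Click 1 (3,2) count=1: revealed 1 new [(3,2)] -> total=1
Click 2 (1,2) count=3: revealed 1 new [(1,2)] -> total=2
Click 3 (4,3) count=1: revealed 1 new [(4,3)] -> total=3
Click 4 (5,1) count=0: revealed 15 new [(0,0) (0,1) (1,0) (1,1) (2,0) (2,1) (2,2) (3,0) (3,1) (4,0) (4,1) (4,2) (5,0) (5,1) (5,2)] -> total=18

Answer: ##....
###...
###...
###...
####..
###...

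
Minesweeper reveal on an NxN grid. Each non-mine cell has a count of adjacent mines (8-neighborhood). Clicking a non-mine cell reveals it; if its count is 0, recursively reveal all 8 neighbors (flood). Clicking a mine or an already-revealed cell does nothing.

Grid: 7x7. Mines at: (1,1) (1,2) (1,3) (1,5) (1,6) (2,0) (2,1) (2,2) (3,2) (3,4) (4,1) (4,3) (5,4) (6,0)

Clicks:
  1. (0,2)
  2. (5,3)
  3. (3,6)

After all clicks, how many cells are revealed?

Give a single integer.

Click 1 (0,2) count=3: revealed 1 new [(0,2)] -> total=1
Click 2 (5,3) count=2: revealed 1 new [(5,3)] -> total=2
Click 3 (3,6) count=0: revealed 10 new [(2,5) (2,6) (3,5) (3,6) (4,5) (4,6) (5,5) (5,6) (6,5) (6,6)] -> total=12

Answer: 12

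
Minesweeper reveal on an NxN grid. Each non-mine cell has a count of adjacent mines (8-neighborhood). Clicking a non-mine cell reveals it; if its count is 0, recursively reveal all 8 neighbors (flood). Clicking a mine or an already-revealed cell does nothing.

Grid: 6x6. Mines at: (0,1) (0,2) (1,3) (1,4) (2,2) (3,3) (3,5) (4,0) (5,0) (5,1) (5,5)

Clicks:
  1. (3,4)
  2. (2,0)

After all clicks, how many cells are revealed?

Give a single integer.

Answer: 7

Derivation:
Click 1 (3,4) count=2: revealed 1 new [(3,4)] -> total=1
Click 2 (2,0) count=0: revealed 6 new [(1,0) (1,1) (2,0) (2,1) (3,0) (3,1)] -> total=7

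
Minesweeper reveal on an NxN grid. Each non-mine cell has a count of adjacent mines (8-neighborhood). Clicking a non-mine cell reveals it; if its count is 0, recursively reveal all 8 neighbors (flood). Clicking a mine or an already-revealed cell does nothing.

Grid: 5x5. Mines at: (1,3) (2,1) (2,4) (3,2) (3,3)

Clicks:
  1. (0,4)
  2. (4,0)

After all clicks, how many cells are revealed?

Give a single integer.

Answer: 5

Derivation:
Click 1 (0,4) count=1: revealed 1 new [(0,4)] -> total=1
Click 2 (4,0) count=0: revealed 4 new [(3,0) (3,1) (4,0) (4,1)] -> total=5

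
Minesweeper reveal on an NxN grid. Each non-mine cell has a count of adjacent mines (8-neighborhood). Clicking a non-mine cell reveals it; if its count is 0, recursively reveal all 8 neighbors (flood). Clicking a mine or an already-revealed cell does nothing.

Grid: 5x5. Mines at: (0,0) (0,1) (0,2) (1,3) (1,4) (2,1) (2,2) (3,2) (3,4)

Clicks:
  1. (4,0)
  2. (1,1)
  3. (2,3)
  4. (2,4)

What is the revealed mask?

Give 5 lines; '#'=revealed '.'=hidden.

Click 1 (4,0) count=0: revealed 4 new [(3,0) (3,1) (4,0) (4,1)] -> total=4
Click 2 (1,1) count=5: revealed 1 new [(1,1)] -> total=5
Click 3 (2,3) count=5: revealed 1 new [(2,3)] -> total=6
Click 4 (2,4) count=3: revealed 1 new [(2,4)] -> total=7

Answer: .....
.#...
...##
##...
##...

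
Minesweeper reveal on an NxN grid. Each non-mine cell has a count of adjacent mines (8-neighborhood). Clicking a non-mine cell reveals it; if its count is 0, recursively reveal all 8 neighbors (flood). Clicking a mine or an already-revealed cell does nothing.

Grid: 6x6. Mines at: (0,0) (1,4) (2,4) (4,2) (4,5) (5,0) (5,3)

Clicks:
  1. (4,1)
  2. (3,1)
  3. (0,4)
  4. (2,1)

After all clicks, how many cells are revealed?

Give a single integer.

Answer: 18

Derivation:
Click 1 (4,1) count=2: revealed 1 new [(4,1)] -> total=1
Click 2 (3,1) count=1: revealed 1 new [(3,1)] -> total=2
Click 3 (0,4) count=1: revealed 1 new [(0,4)] -> total=3
Click 4 (2,1) count=0: revealed 15 new [(0,1) (0,2) (0,3) (1,0) (1,1) (1,2) (1,3) (2,0) (2,1) (2,2) (2,3) (3,0) (3,2) (3,3) (4,0)] -> total=18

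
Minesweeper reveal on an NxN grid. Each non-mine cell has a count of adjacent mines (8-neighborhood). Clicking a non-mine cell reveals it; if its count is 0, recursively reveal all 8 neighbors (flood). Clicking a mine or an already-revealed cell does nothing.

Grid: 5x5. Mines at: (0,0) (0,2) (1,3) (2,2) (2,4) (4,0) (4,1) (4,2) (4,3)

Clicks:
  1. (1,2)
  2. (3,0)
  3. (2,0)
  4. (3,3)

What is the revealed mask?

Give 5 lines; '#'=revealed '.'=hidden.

Answer: .....
###..
##...
##.#.
.....

Derivation:
Click 1 (1,2) count=3: revealed 1 new [(1,2)] -> total=1
Click 2 (3,0) count=2: revealed 1 new [(3,0)] -> total=2
Click 3 (2,0) count=0: revealed 5 new [(1,0) (1,1) (2,0) (2,1) (3,1)] -> total=7
Click 4 (3,3) count=4: revealed 1 new [(3,3)] -> total=8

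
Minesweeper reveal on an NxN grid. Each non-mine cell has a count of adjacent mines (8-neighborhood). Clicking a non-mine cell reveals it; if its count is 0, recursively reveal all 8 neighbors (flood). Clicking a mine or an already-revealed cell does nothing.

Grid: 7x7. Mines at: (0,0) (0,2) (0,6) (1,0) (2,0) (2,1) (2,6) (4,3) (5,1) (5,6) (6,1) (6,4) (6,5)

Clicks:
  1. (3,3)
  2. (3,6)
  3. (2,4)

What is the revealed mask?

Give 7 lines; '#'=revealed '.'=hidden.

Answer: ...###.
..####.
..####.
..#####
.......
.......
.......

Derivation:
Click 1 (3,3) count=1: revealed 1 new [(3,3)] -> total=1
Click 2 (3,6) count=1: revealed 1 new [(3,6)] -> total=2
Click 3 (2,4) count=0: revealed 14 new [(0,3) (0,4) (0,5) (1,2) (1,3) (1,4) (1,5) (2,2) (2,3) (2,4) (2,5) (3,2) (3,4) (3,5)] -> total=16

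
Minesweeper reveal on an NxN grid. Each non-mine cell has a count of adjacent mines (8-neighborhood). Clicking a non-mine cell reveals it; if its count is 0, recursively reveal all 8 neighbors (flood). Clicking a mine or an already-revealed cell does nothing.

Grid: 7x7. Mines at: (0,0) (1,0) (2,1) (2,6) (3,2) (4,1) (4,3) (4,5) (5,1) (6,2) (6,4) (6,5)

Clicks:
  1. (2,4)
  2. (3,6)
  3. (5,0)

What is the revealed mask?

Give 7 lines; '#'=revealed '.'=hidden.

Answer: .######
.######
..####.
...####
.......
#......
.......

Derivation:
Click 1 (2,4) count=0: revealed 19 new [(0,1) (0,2) (0,3) (0,4) (0,5) (0,6) (1,1) (1,2) (1,3) (1,4) (1,5) (1,6) (2,2) (2,3) (2,4) (2,5) (3,3) (3,4) (3,5)] -> total=19
Click 2 (3,6) count=2: revealed 1 new [(3,6)] -> total=20
Click 3 (5,0) count=2: revealed 1 new [(5,0)] -> total=21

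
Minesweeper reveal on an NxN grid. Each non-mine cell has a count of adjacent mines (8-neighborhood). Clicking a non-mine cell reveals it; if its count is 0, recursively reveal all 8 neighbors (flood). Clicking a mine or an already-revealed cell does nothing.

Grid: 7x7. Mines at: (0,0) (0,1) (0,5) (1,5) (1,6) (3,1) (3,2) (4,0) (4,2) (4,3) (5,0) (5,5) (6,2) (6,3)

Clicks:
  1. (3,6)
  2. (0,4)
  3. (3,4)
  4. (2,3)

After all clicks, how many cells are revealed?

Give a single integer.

Click 1 (3,6) count=0: revealed 9 new [(2,4) (2,5) (2,6) (3,4) (3,5) (3,6) (4,4) (4,5) (4,6)] -> total=9
Click 2 (0,4) count=2: revealed 1 new [(0,4)] -> total=10
Click 3 (3,4) count=1: revealed 0 new [(none)] -> total=10
Click 4 (2,3) count=1: revealed 1 new [(2,3)] -> total=11

Answer: 11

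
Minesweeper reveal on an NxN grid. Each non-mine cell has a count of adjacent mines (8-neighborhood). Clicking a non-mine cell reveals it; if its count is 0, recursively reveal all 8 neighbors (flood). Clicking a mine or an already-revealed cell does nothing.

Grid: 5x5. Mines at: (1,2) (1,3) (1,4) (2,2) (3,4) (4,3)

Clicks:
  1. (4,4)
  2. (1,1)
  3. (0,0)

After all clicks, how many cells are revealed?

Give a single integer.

Answer: 13

Derivation:
Click 1 (4,4) count=2: revealed 1 new [(4,4)] -> total=1
Click 2 (1,1) count=2: revealed 1 new [(1,1)] -> total=2
Click 3 (0,0) count=0: revealed 11 new [(0,0) (0,1) (1,0) (2,0) (2,1) (3,0) (3,1) (3,2) (4,0) (4,1) (4,2)] -> total=13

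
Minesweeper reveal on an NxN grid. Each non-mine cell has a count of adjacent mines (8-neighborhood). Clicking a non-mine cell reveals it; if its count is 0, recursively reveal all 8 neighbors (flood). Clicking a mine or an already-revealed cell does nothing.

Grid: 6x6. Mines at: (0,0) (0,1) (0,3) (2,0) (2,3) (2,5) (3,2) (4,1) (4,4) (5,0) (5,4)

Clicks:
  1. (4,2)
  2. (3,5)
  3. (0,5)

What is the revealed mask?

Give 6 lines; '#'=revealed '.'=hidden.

Click 1 (4,2) count=2: revealed 1 new [(4,2)] -> total=1
Click 2 (3,5) count=2: revealed 1 new [(3,5)] -> total=2
Click 3 (0,5) count=0: revealed 4 new [(0,4) (0,5) (1,4) (1,5)] -> total=6

Answer: ....##
....##
......
.....#
..#...
......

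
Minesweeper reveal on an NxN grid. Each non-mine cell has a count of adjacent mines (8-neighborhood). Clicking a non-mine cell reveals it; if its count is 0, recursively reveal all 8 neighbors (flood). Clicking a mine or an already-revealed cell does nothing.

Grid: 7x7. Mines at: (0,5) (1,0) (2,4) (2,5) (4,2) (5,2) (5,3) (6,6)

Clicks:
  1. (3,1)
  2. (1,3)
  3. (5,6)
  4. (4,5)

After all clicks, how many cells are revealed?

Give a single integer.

Click 1 (3,1) count=1: revealed 1 new [(3,1)] -> total=1
Click 2 (1,3) count=1: revealed 1 new [(1,3)] -> total=2
Click 3 (5,6) count=1: revealed 1 new [(5,6)] -> total=3
Click 4 (4,5) count=0: revealed 8 new [(3,4) (3,5) (3,6) (4,4) (4,5) (4,6) (5,4) (5,5)] -> total=11

Answer: 11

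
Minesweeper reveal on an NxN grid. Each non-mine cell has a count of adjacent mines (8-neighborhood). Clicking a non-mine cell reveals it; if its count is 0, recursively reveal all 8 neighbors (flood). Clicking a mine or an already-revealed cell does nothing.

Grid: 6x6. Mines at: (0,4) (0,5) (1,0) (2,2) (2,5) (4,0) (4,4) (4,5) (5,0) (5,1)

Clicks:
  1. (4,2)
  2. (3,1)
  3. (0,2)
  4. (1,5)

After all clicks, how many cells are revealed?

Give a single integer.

Click 1 (4,2) count=1: revealed 1 new [(4,2)] -> total=1
Click 2 (3,1) count=2: revealed 1 new [(3,1)] -> total=2
Click 3 (0,2) count=0: revealed 6 new [(0,1) (0,2) (0,3) (1,1) (1,2) (1,3)] -> total=8
Click 4 (1,5) count=3: revealed 1 new [(1,5)] -> total=9

Answer: 9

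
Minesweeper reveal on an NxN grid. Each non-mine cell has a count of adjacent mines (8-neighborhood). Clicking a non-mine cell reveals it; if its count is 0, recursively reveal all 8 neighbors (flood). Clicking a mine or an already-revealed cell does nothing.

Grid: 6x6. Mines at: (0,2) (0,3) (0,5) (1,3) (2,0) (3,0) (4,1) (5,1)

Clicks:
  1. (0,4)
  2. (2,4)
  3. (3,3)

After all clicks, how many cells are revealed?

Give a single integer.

Click 1 (0,4) count=3: revealed 1 new [(0,4)] -> total=1
Click 2 (2,4) count=1: revealed 1 new [(2,4)] -> total=2
Click 3 (3,3) count=0: revealed 17 new [(1,4) (1,5) (2,2) (2,3) (2,5) (3,2) (3,3) (3,4) (3,5) (4,2) (4,3) (4,4) (4,5) (5,2) (5,3) (5,4) (5,5)] -> total=19

Answer: 19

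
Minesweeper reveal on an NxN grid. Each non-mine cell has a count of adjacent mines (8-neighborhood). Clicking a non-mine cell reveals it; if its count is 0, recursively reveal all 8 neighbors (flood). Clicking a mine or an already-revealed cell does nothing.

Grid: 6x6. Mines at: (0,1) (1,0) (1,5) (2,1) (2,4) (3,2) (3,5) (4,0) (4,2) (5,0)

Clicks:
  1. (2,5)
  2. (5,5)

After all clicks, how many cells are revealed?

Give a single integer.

Click 1 (2,5) count=3: revealed 1 new [(2,5)] -> total=1
Click 2 (5,5) count=0: revealed 6 new [(4,3) (4,4) (4,5) (5,3) (5,4) (5,5)] -> total=7

Answer: 7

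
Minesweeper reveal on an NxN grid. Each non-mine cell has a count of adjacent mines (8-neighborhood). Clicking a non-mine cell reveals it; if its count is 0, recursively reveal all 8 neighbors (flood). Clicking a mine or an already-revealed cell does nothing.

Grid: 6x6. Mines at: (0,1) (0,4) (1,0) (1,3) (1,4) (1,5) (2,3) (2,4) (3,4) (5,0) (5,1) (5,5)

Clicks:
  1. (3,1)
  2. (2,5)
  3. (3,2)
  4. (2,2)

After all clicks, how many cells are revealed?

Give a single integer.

Click 1 (3,1) count=0: revealed 9 new [(2,0) (2,1) (2,2) (3,0) (3,1) (3,2) (4,0) (4,1) (4,2)] -> total=9
Click 2 (2,5) count=4: revealed 1 new [(2,5)] -> total=10
Click 3 (3,2) count=1: revealed 0 new [(none)] -> total=10
Click 4 (2,2) count=2: revealed 0 new [(none)] -> total=10

Answer: 10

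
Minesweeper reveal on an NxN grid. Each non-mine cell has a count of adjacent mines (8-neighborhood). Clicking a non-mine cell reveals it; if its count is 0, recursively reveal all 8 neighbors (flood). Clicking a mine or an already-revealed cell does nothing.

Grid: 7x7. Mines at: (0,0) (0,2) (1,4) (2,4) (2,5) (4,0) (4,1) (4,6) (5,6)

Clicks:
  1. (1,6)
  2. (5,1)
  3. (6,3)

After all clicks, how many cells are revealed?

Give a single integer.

Answer: 21

Derivation:
Click 1 (1,6) count=1: revealed 1 new [(1,6)] -> total=1
Click 2 (5,1) count=2: revealed 1 new [(5,1)] -> total=2
Click 3 (6,3) count=0: revealed 19 new [(3,2) (3,3) (3,4) (3,5) (4,2) (4,3) (4,4) (4,5) (5,0) (5,2) (5,3) (5,4) (5,5) (6,0) (6,1) (6,2) (6,3) (6,4) (6,5)] -> total=21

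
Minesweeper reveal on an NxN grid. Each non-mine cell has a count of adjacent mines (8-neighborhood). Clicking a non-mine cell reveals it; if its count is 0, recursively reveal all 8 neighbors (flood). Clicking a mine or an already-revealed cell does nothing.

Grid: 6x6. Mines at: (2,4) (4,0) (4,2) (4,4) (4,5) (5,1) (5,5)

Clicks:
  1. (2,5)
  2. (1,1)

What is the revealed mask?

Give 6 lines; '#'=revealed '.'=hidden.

Click 1 (2,5) count=1: revealed 1 new [(2,5)] -> total=1
Click 2 (1,1) count=0: revealed 20 new [(0,0) (0,1) (0,2) (0,3) (0,4) (0,5) (1,0) (1,1) (1,2) (1,3) (1,4) (1,5) (2,0) (2,1) (2,2) (2,3) (3,0) (3,1) (3,2) (3,3)] -> total=21

Answer: ######
######
####.#
####..
......
......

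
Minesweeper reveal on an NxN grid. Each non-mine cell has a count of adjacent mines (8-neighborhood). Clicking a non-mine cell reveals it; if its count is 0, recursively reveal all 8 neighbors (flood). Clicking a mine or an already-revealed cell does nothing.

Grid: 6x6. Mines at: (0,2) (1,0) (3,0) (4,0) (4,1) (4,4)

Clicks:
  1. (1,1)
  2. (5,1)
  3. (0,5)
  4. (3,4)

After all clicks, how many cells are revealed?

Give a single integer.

Answer: 19

Derivation:
Click 1 (1,1) count=2: revealed 1 new [(1,1)] -> total=1
Click 2 (5,1) count=2: revealed 1 new [(5,1)] -> total=2
Click 3 (0,5) count=0: revealed 17 new [(0,3) (0,4) (0,5) (1,2) (1,3) (1,4) (1,5) (2,1) (2,2) (2,3) (2,4) (2,5) (3,1) (3,2) (3,3) (3,4) (3,5)] -> total=19
Click 4 (3,4) count=1: revealed 0 new [(none)] -> total=19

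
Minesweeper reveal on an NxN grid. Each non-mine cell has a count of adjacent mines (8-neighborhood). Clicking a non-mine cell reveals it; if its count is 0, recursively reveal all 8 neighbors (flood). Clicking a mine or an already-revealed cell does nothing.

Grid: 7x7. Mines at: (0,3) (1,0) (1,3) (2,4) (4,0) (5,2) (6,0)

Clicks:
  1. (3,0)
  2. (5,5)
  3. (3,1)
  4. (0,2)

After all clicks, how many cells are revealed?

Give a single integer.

Click 1 (3,0) count=1: revealed 1 new [(3,0)] -> total=1
Click 2 (5,5) count=0: revealed 24 new [(0,4) (0,5) (0,6) (1,4) (1,5) (1,6) (2,5) (2,6) (3,3) (3,4) (3,5) (3,6) (4,3) (4,4) (4,5) (4,6) (5,3) (5,4) (5,5) (5,6) (6,3) (6,4) (6,5) (6,6)] -> total=25
Click 3 (3,1) count=1: revealed 1 new [(3,1)] -> total=26
Click 4 (0,2) count=2: revealed 1 new [(0,2)] -> total=27

Answer: 27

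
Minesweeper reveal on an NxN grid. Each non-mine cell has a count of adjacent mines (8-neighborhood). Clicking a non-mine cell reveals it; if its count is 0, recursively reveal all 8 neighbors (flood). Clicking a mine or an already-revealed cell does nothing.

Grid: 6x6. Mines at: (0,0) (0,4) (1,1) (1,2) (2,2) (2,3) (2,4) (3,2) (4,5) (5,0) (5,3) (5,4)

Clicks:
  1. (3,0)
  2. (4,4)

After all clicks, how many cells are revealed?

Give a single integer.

Answer: 7

Derivation:
Click 1 (3,0) count=0: revealed 6 new [(2,0) (2,1) (3,0) (3,1) (4,0) (4,1)] -> total=6
Click 2 (4,4) count=3: revealed 1 new [(4,4)] -> total=7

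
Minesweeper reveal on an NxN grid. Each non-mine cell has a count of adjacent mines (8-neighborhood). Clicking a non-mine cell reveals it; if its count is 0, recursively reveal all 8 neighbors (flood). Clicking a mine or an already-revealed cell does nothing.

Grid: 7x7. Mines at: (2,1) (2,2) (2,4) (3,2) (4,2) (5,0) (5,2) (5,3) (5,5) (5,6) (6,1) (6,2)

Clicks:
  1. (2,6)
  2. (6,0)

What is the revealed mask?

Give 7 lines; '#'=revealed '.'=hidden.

Answer: #######
#######
.....##
.....##
.....##
.......
#......

Derivation:
Click 1 (2,6) count=0: revealed 20 new [(0,0) (0,1) (0,2) (0,3) (0,4) (0,5) (0,6) (1,0) (1,1) (1,2) (1,3) (1,4) (1,5) (1,6) (2,5) (2,6) (3,5) (3,6) (4,5) (4,6)] -> total=20
Click 2 (6,0) count=2: revealed 1 new [(6,0)] -> total=21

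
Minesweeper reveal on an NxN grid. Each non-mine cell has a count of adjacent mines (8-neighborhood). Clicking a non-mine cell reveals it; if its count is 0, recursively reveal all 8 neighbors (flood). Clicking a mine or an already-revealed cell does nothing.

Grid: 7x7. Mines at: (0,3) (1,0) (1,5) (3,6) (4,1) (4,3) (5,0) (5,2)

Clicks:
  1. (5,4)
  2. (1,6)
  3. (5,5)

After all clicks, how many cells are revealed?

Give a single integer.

Answer: 12

Derivation:
Click 1 (5,4) count=1: revealed 1 new [(5,4)] -> total=1
Click 2 (1,6) count=1: revealed 1 new [(1,6)] -> total=2
Click 3 (5,5) count=0: revealed 10 new [(4,4) (4,5) (4,6) (5,3) (5,5) (5,6) (6,3) (6,4) (6,5) (6,6)] -> total=12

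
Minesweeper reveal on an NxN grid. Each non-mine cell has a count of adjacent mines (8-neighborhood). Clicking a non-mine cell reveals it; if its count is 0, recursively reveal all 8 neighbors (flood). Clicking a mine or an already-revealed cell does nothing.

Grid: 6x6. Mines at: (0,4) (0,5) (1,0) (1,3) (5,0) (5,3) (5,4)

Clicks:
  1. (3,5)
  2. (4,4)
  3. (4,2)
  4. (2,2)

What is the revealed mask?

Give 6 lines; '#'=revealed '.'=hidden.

Click 1 (3,5) count=0: revealed 20 new [(1,4) (1,5) (2,0) (2,1) (2,2) (2,3) (2,4) (2,5) (3,0) (3,1) (3,2) (3,3) (3,4) (3,5) (4,0) (4,1) (4,2) (4,3) (4,4) (4,5)] -> total=20
Click 2 (4,4) count=2: revealed 0 new [(none)] -> total=20
Click 3 (4,2) count=1: revealed 0 new [(none)] -> total=20
Click 4 (2,2) count=1: revealed 0 new [(none)] -> total=20

Answer: ......
....##
######
######
######
......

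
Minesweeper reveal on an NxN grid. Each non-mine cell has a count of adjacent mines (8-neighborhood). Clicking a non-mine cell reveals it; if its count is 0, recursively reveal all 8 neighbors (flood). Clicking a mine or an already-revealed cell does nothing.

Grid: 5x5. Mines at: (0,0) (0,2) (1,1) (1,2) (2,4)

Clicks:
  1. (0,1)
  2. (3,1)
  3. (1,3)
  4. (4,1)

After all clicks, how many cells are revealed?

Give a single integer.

Click 1 (0,1) count=4: revealed 1 new [(0,1)] -> total=1
Click 2 (3,1) count=0: revealed 14 new [(2,0) (2,1) (2,2) (2,3) (3,0) (3,1) (3,2) (3,3) (3,4) (4,0) (4,1) (4,2) (4,3) (4,4)] -> total=15
Click 3 (1,3) count=3: revealed 1 new [(1,3)] -> total=16
Click 4 (4,1) count=0: revealed 0 new [(none)] -> total=16

Answer: 16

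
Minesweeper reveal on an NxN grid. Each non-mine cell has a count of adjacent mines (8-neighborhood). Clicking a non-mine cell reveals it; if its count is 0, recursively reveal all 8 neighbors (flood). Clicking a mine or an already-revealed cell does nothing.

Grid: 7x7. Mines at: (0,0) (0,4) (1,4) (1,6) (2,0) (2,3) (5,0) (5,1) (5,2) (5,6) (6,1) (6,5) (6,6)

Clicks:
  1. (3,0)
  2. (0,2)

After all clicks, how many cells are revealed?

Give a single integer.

Answer: 7

Derivation:
Click 1 (3,0) count=1: revealed 1 new [(3,0)] -> total=1
Click 2 (0,2) count=0: revealed 6 new [(0,1) (0,2) (0,3) (1,1) (1,2) (1,3)] -> total=7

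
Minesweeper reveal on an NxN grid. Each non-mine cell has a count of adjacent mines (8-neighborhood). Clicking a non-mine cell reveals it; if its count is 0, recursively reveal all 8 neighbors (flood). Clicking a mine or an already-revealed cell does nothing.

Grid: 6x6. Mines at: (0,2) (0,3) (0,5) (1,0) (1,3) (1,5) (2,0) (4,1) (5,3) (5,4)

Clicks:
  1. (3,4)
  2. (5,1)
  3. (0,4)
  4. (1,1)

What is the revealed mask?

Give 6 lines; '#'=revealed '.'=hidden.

Answer: ....#.
.#....
..####
..####
..####
.#....

Derivation:
Click 1 (3,4) count=0: revealed 12 new [(2,2) (2,3) (2,4) (2,5) (3,2) (3,3) (3,4) (3,5) (4,2) (4,3) (4,4) (4,5)] -> total=12
Click 2 (5,1) count=1: revealed 1 new [(5,1)] -> total=13
Click 3 (0,4) count=4: revealed 1 new [(0,4)] -> total=14
Click 4 (1,1) count=3: revealed 1 new [(1,1)] -> total=15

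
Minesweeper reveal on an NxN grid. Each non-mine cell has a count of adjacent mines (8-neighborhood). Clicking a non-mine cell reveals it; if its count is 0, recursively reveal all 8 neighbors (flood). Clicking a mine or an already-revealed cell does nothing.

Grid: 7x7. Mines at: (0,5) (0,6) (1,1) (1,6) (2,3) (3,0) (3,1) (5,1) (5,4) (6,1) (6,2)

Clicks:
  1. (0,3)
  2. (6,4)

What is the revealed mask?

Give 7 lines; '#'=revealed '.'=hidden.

Click 1 (0,3) count=0: revealed 6 new [(0,2) (0,3) (0,4) (1,2) (1,3) (1,4)] -> total=6
Click 2 (6,4) count=1: revealed 1 new [(6,4)] -> total=7

Answer: ..###..
..###..
.......
.......
.......
.......
....#..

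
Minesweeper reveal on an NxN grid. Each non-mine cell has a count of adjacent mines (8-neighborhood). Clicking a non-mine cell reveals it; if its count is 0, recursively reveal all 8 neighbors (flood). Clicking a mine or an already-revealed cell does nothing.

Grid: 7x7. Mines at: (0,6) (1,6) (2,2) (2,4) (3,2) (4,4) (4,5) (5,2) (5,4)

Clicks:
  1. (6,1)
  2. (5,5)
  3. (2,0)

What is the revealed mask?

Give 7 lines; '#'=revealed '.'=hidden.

Click 1 (6,1) count=1: revealed 1 new [(6,1)] -> total=1
Click 2 (5,5) count=3: revealed 1 new [(5,5)] -> total=2
Click 3 (2,0) count=0: revealed 21 new [(0,0) (0,1) (0,2) (0,3) (0,4) (0,5) (1,0) (1,1) (1,2) (1,3) (1,4) (1,5) (2,0) (2,1) (3,0) (3,1) (4,0) (4,1) (5,0) (5,1) (6,0)] -> total=23

Answer: ######.
######.
##.....
##.....
##.....
##...#.
##.....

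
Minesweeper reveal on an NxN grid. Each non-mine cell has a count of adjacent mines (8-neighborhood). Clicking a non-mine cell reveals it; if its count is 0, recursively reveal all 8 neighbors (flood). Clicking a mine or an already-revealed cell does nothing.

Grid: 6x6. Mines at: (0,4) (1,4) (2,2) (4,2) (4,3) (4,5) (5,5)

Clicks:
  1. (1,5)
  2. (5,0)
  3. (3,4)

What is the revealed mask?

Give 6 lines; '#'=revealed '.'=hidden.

Answer: ####..
####.#
##....
##..#.
##....
##....

Derivation:
Click 1 (1,5) count=2: revealed 1 new [(1,5)] -> total=1
Click 2 (5,0) count=0: revealed 16 new [(0,0) (0,1) (0,2) (0,3) (1,0) (1,1) (1,2) (1,3) (2,0) (2,1) (3,0) (3,1) (4,0) (4,1) (5,0) (5,1)] -> total=17
Click 3 (3,4) count=2: revealed 1 new [(3,4)] -> total=18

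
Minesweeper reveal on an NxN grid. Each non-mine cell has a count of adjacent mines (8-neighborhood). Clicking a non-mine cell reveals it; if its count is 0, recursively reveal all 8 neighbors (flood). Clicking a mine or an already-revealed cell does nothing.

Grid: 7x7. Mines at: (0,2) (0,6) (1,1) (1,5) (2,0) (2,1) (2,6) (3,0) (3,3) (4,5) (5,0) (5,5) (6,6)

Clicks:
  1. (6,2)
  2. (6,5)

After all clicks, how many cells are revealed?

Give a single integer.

Click 1 (6,2) count=0: revealed 12 new [(4,1) (4,2) (4,3) (4,4) (5,1) (5,2) (5,3) (5,4) (6,1) (6,2) (6,3) (6,4)] -> total=12
Click 2 (6,5) count=2: revealed 1 new [(6,5)] -> total=13

Answer: 13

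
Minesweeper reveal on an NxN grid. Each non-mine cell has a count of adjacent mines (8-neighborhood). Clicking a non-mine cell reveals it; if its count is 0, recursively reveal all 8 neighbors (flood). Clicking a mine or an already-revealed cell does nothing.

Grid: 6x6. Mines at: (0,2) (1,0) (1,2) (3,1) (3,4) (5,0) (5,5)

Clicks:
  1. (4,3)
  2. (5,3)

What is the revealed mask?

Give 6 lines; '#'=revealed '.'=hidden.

Answer: ......
......
......
......
.####.
.####.

Derivation:
Click 1 (4,3) count=1: revealed 1 new [(4,3)] -> total=1
Click 2 (5,3) count=0: revealed 7 new [(4,1) (4,2) (4,4) (5,1) (5,2) (5,3) (5,4)] -> total=8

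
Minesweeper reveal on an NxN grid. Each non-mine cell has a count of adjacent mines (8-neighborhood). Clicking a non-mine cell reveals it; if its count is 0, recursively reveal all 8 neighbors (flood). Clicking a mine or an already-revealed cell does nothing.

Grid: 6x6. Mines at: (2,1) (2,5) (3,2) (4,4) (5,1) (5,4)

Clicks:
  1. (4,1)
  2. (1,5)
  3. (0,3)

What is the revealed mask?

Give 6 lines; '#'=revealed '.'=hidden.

Answer: ######
######
..###.
......
.#....
......

Derivation:
Click 1 (4,1) count=2: revealed 1 new [(4,1)] -> total=1
Click 2 (1,5) count=1: revealed 1 new [(1,5)] -> total=2
Click 3 (0,3) count=0: revealed 14 new [(0,0) (0,1) (0,2) (0,3) (0,4) (0,5) (1,0) (1,1) (1,2) (1,3) (1,4) (2,2) (2,3) (2,4)] -> total=16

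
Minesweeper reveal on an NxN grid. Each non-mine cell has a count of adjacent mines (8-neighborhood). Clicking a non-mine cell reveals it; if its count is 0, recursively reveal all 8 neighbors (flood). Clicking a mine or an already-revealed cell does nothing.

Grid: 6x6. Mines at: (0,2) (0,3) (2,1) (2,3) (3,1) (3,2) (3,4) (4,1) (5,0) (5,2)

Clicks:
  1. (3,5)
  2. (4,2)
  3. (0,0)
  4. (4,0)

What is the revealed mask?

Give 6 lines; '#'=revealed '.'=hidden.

Click 1 (3,5) count=1: revealed 1 new [(3,5)] -> total=1
Click 2 (4,2) count=4: revealed 1 new [(4,2)] -> total=2
Click 3 (0,0) count=0: revealed 4 new [(0,0) (0,1) (1,0) (1,1)] -> total=6
Click 4 (4,0) count=3: revealed 1 new [(4,0)] -> total=7

Answer: ##....
##....
......
.....#
#.#...
......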